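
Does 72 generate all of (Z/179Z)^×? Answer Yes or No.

φ(179) = 179 − 1 = 178 = 2 · 89.
Test 72^(178/q) mod 179 for each prime factor q of 178:
72^89 ≡ 178 (mod 179)  [q = 2: ≢ 1 ✓]
72^2 ≡ 172 (mod 179)  [q = 89: ≢ 1 ✓]
Every test exponent gives a nontrivial residue, hence 72 generates the full group.

Yes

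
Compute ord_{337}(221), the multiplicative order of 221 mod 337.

The order of 221 must divide φ(337) = 337 − 1 = 336 = 2^4 · 3 · 7.
Divisors of 336: 1, 2, 3, 4, 6, 7, 8, 12, 14, 16, 21, 24, 28, 42, 48, 56, 84, 112, 168, 336.
Evaluate successive powers at the divisors of 336:
221^1 ≡ 221 (mod 337)
221^2 ≡ 313 (mod 337)
221^3 ≡ 88 (mod 337)
221^4 ≡ 239 (mod 337)
221^6 ≡ 330 (mod 337)
221^7 ≡ 138 (mod 337)
221^8 ≡ 168 (mod 337)
221^12 ≡ 49 (mod 337)
221^14 ≡ 172 (mod 337)
221^16 ≡ 253 (mod 337)
221^21 ≡ 146 (mod 337)
221^24 ≡ 42 (mod 337)
221^28 ≡ 265 (mod 337)
221^42 ≡ 85 (mod 337)
221^48 ≡ 79 (mod 337)
221^56 ≡ 129 (mod 337)
221^84 ≡ 148 (mod 337)
221^112 ≡ 128 (mod 337)
221^168 ≡ 336 (mod 337)
221^336 ≡ 1 (mod 337) ✓
Therefore the multiplicative order of 221 modulo 337 is 336.

336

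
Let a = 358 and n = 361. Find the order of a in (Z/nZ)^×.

171

Since 358 ∈ (Z/361Z)^×, its order divides φ(361) = φ(19^2) = 19·(19−1) = 342 = 2 · 3^2 · 19.
Divisors of 342: 1, 2, 3, 6, 9, 18, 19, 38, 57, 114, 171, 342.
Check 358^d mod 361 for each divisor in increasing order:
358^1 ≡ 358 (mod 361)
358^2 ≡ 9 (mod 361)
358^3 ≡ 334 (mod 361)
358^6 ≡ 7 (mod 361)
358^9 ≡ 172 (mod 361)
358^18 ≡ 343 (mod 361)
358^19 ≡ 54 (mod 361)
358^38 ≡ 28 (mod 361)
358^57 ≡ 68 (mod 361)
358^114 ≡ 292 (mod 361)
358^171 ≡ 1 (mod 361) ✓
Hence ord(358) = 171.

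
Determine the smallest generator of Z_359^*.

φ(359) = 359 − 1 = 358 = 2 · 179.
g is a primitive root iff g^(358/q) ≢ 1 (mod 359) for each prime q ∈ {2, 179}.
g = 2: 2^179 ≡ 1 — hits 1, so not a primitive root.
g = 3: 3^179 ≡ 1 — hits 1, so not a primitive root.
g = 4: 4^179 ≡ 1 — hits 1, so not a primitive root.
g = 5: 5^179 ≡ 1 — hits 1, so not a primitive root.
g = 6: 6^179 ≡ 1 — hits 1, so not a primitive root.
g = 7: 7^179 ≡ 358; 7^2 ≡ 49 — none is 1, so 7 is a primitive root.
Hence the least primitive root of 359 is 7.

7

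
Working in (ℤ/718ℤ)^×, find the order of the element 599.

ord(599) | φ(718) = φ(2)·φ(359) = 1·358 = 358 = 2 · 179.
Divisors of 358: 1, 2, 179, 358.
Test each divisor d:
599^1 ≡ 599 (mod 718)
599^2 ≡ 519 (mod 718)
599^179 ≡ 1 (mod 718) ✓
Therefore the multiplicative order of 599 modulo 718 is 179.

179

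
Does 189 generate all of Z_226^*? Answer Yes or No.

Yes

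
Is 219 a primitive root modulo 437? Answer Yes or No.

No

437 = 19 · 23 is a product of two distinct odd primes, so (Z/437Z)^× ≅ (Z/19Z)^× × (Z/23Z)^× is not cyclic.
No primitive root modulo 437 exists; in particular 219 is not one.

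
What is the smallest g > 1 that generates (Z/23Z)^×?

φ(23) = 23 − 1 = 22 = 2 · 11.
Test candidates g = 2, 3, … against the prime factors q ∈ {2, 11} of φ(23): g is a generator iff g^(22/q) ≢ 1 for every such q.
g = 2: 2^11 ≡ 1 — hits 1, so not a primitive root.
g = 3: 3^11 ≡ 1 — hits 1, so not a primitive root.
g = 4: 4^11 ≡ 1 — hits 1, so not a primitive root.
g = 5: 5^11 ≡ 22; 5^2 ≡ 2 — none is 1, so 5 is a primitive root.
So 5 is the smallest generator of (Z/23Z)^×.

5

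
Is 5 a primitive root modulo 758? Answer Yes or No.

No

φ(758) = φ(2)·φ(379) = 1·378 = 378 = 2 · 3^3 · 7.
Test 5^(378/q) mod 758 for each prime factor q of 378:
5^189 ≡ 1 (mod 758)  [q = 2: ≡ 1 ✗]
5^126 ≡ 1 (mod 758)  [q = 3: ≡ 1 ✗]
5^54 ≡ 195 (mod 758)  [q = 7: ≢ 1 ✓]
Since 5^189 ≡ 1, the order of 5 divides 189 < 378, so 5 is not a primitive root.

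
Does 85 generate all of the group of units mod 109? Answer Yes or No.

Yes

φ(109) = 109 − 1 = 108 = 2^2 · 3^3.
An element g generates (Z/109Z)^× iff g^(108/q) ≢ 1 (mod 109) for each prime q ∈ {2, 3}.
85^54 ≡ 108 (mod 109)  [q = 2: ≢ 1 ✓]
85^36 ≡ 63 (mod 109)  [q = 3: ≢ 1 ✓]
None equal 1, so ord_109(85) = 108: 85 is a primitive root.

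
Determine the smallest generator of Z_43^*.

φ(43) = 43 − 1 = 42 = 2 · 3 · 7.
g is a primitive root iff g^(42/q) ≢ 1 (mod 43) for each prime q ∈ {2, 3, 7}.
g = 2: 2^21 ≡ 42; 2^14 ≡ 1 — hits 1, so not a primitive root.
g = 3: 3^21 ≡ 42; 3^14 ≡ 36; 3^6 ≡ 41 — none is 1, so 3 is a primitive root.
So 3 is the smallest generator of (Z/43Z)^×.

3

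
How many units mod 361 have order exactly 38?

φ(361) = φ(19^2) = 19·(19−1) = 342 = 2 · 3^2 · 19.
(Z/361Z)^× is cyclic (|G| = 342); a cyclic group of order m has exactly φ(d) elements of each order d | m, and none otherwise.
38 = 2 · 19 divides 342, and φ(38) = 18.

18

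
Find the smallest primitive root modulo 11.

2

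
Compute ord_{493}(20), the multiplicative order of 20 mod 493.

112

The order of 20 must divide φ(493) = φ(17·29) = (17−1)·(29−1) = 16·28 = 448 = 2^6 · 7.
Divisors of 448: 1, 2, 4, 7, 8, 14, 16, 28, 32, 56, 64, 112, 224, 448.
Compute 20^d (mod 493) for the divisors d until we hit 1:
20^1 ≡ 20 (mod 493)
20^2 ≡ 400 (mod 493)
20^4 ≡ 268 (mod 493)
20^7 ≡ 436 (mod 493)
20^8 ≡ 339 (mod 493)
20^14 ≡ 291 (mod 493)
20^16 ≡ 52 (mod 493)
20^28 ≡ 378 (mod 493)
20^32 ≡ 239 (mod 493)
20^56 ≡ 407 (mod 493)
20^64 ≡ 426 (mod 493)
20^112 ≡ 1 (mod 493) ✓
The smallest such exponent is 112, so the order of 20 is 112.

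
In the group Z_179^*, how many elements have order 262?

0

φ(179) = 179 − 1 = 178 = 2 · 89.
(Z/179Z)^× is cyclic (|G| = 178); a cyclic group of order m has exactly φ(d) elements of each order d | m, and none otherwise.
Here 178 is not a multiple of 262, so there are no elements of order 262.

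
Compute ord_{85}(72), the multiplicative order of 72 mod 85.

4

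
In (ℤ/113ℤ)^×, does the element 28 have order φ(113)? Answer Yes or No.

No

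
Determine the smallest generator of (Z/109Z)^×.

6

φ(109) = 109 − 1 = 108 = 2^2 · 3^3.
g is a primitive root iff g^(108/q) ≢ 1 (mod 109) for each prime q ∈ {2, 3}.
g = 2: 2^54 ≡ 108; 2^36 ≡ 1 — hits 1, so not a primitive root.
g = 3: 3^54 ≡ 1 — hits 1, so not a primitive root.
g = 4: 4^54 ≡ 1 — hits 1, so not a primitive root.
g = 5: 5^54 ≡ 1 — hits 1, so not a primitive root.
g = 6: 6^54 ≡ 108; 6^36 ≡ 63 — none is 1, so 6 is a primitive root.
The smallest primitive root modulo 109 is 6.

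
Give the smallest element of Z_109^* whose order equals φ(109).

6

φ(109) = 109 − 1 = 108 = 2^2 · 3^3.
g is a primitive root iff g^(108/q) ≢ 1 (mod 109) for each prime q ∈ {2, 3}.
g = 2: 2^54 ≡ 108; 2^36 ≡ 1 — hits 1, so not a primitive root.
g = 3: 3^54 ≡ 1 — hits 1, so not a primitive root.
g = 4: 4^54 ≡ 1 — hits 1, so not a primitive root.
g = 5: 5^54 ≡ 1 — hits 1, so not a primitive root.
g = 6: 6^54 ≡ 108; 6^36 ≡ 63 — none is 1, so 6 is a primitive root.
The smallest primitive root modulo 109 is 6.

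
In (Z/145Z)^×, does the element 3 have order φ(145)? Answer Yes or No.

145 = 5 · 29 is a product of two distinct odd primes, so (Z/145Z)^× ≅ (Z/5Z)^× × (Z/29Z)^× is not cyclic.
No primitive root modulo 145 exists; in particular 3 is not one.

No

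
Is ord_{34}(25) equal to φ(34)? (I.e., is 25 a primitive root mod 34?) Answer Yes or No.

No

φ(34) = φ(2)·φ(17) = 1·16 = 16 = 2^4.
Test 25^(16/q) mod 34 for each prime factor q of 16:
25^8 ≡ 1 (mod 34)  [q = 2: ≡ 1 ✗]
25^8 ≡ 1 shows ord(25) | 8, strictly less than φ(34); not a primitive root.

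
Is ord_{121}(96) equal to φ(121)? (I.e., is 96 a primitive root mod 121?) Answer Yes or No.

φ(121) = φ(11^2) = 11·(11−1) = 110 = 2 · 5 · 11.
It suffices to check that the order of 96 is not a proper divisor of 110: compute 96^(110/q) for q ∈ {2, 5, 11}.
96^55 ≡ 120 (mod 121)  [q = 2: ≢ 1 ✓]
96^22 ≡ 9 (mod 121)  [q = 5: ≢ 1 ✓]
96^10 ≡ 34 (mod 121)  [q = 11: ≢ 1 ✓]
None equal 1, so ord_121(96) = 110: 96 is a primitive root.

Yes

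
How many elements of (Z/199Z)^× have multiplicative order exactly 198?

φ(199) = 199 − 1 = 198 = 2 · 3^2 · 11.
Since (Z/199Z)^× is cyclic of order 198, the number of elements of order d is φ(d) when d | 198 and 0 otherwise.
198 = 2 · 3^2 · 11 divides 198, and φ(198) = 60.

60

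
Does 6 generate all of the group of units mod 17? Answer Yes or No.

Yes

φ(17) = 17 − 1 = 16 = 2^4.
6 is a primitive root mod 17 iff 6^(φ(17)/q) ≢ 1 for every prime q | φ(17), i.e. q ∈ {2}.
6^8 ≡ 16 (mod 17)  [q = 2: ≢ 1 ✓]
All checks pass, so 6 has order 16 and is a primitive root modulo 17.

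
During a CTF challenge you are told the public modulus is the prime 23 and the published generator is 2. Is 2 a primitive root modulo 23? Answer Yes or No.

No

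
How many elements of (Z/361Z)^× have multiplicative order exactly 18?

φ(361) = φ(19^2) = 19·(19−1) = 342 = 2 · 3^2 · 19.
Since (Z/361Z)^× is cyclic of order 342, the number of elements of order d is φ(d) when d | 342 and 0 otherwise.
18 = 2 · 3^2 divides 342, and φ(18) = 6.

6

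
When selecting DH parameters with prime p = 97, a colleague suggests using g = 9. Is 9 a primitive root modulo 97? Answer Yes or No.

φ(97) = 97 − 1 = 96 = 2^5 · 3.
An element g generates (Z/97Z)^× iff g^(96/q) ≢ 1 (mod 97) for each prime q ∈ {2, 3}.
9^48 ≡ 1 (mod 97)  [q = 2: ≡ 1 ✗]
9^32 ≡ 61 (mod 97)  [q = 3: ≢ 1 ✓]
Since 9^48 ≡ 1, the order of 9 divides 48 < 96, so 9 is not a primitive root.

No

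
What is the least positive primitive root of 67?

2

φ(67) = 67 − 1 = 66 = 2 · 3 · 11.
Test candidates g = 2, 3, … against the prime factors q ∈ {2, 3, 11} of φ(67): g is a generator iff g^(66/q) ≢ 1 for every such q.
g = 2: 2^33 ≡ 66; 2^22 ≡ 37; 2^6 ≡ 64 — none is 1, so 2 is a primitive root.
Hence the least primitive root of 67 is 2.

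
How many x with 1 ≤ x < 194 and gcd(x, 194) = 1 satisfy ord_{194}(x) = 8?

φ(194) = φ(2)·φ(97) = 1·96 = 96 = 2^5 · 3.
In a cyclic group of order 96, there are φ(d) elements of order d for each divisor d of 96, and zero for non-divisors.
8 = 2^3 divides 96, and φ(8) = 4.

4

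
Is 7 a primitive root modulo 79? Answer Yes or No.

Yes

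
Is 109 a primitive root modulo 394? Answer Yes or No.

No

φ(394) = φ(2)·φ(197) = 1·196 = 196 = 2^2 · 7^2.
An element g generates (Z/394Z)^× iff g^(196/q) ≢ 1 (mod 394) for each prime q ∈ {2, 7}.
109^98 ≡ 1 (mod 394)  [q = 2: ≡ 1 ✗]
109^28 ≡ 361 (mod 394)  [q = 7: ≢ 1 ✓]
109^98 ≡ 1 shows ord(109) | 98, strictly less than φ(394); not a primitive root.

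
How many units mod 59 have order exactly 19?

0

φ(59) = 59 − 1 = 58 = 2 · 29.
In a cyclic group of order 58, there are φ(d) elements of order d for each divisor d of 58, and zero for non-divisors.
Here 58 is not a multiple of 19, so there are no elements of order 19.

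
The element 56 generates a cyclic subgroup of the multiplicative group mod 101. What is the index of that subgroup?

4

ord(56) | φ(101) = 101 − 1 = 100 = 2^2 · 5^2.
Divisors of 100: 1, 2, 4, 5, 10, 20, 25, 50, 100.
Compute 56^d (mod 101) for the divisors d until we hit 1:
56^1 ≡ 56
56^2 ≡ 5
56^4 ≡ 25
56^5 ≡ 87
56^10 ≡ 95
56^20 ≡ 36
56^25 ≡ 1
Thus |⟨56⟩| = ord(56) = 25.
Index = |(Z/101Z)^×| / |⟨56⟩| = 100 / 25 = 4.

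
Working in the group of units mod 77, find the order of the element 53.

15

By Lagrange's theorem, ord_77(53) divides φ(77) = φ(7·11) = (7−1)·(11−1) = 6·10 = 60 = 2^2 · 3 · 5.
Divisors of 60: 1, 2, 3, 4, 5, 6, 10, 12, 15, 20, 30, 60.
Check 53^d mod 77 for each divisor in increasing order:
53^1 ≡ 53 (mod 77)
53^2 ≡ 37 (mod 77)
53^3 ≡ 36 (mod 77)
53^4 ≡ 60 (mod 77)
53^5 ≡ 23 (mod 77)
53^6 ≡ 64 (mod 77)
53^10 ≡ 67 (mod 77)
53^12 ≡ 15 (mod 77)
53^15 ≡ 1 (mod 77) ✓
Therefore the multiplicative order of 53 modulo 77 is 15.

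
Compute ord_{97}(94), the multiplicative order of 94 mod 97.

48

Since 94 ∈ (Z/97Z)^×, its order divides φ(97) = 97 − 1 = 96 = 2^5 · 3.
Divisors of 96: 1, 2, 3, 4, 6, 8, 12, 16, 24, 32, 48, 96.
Check 94^d mod 97 for each divisor in increasing order:
94^1 ≡ 94
94^2 ≡ 9
94^3 ≡ 70
94^4 ≡ 81
94^6 ≡ 50
94^8 ≡ 62
94^12 ≡ 75
94^16 ≡ 61
94^24 ≡ 96
94^32 ≡ 35
94^48 ≡ 1
Hence ord(94) = 48.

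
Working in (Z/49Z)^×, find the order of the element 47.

42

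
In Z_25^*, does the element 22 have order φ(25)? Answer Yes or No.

Yes

φ(25) = φ(5^2) = 5·(5−1) = 20 = 2^2 · 5.
It suffices to check that the order of 22 is not a proper divisor of 20: compute 22^(20/q) for q ∈ {2, 5}.
22^10 ≡ 24 (mod 25)  [q = 2: ≢ 1 ✓]
22^4 ≡ 6 (mod 25)  [q = 5: ≢ 1 ✓]
All checks pass, so 22 has order 20 and is a primitive root modulo 25.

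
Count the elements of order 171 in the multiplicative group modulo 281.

φ(281) = 281 − 1 = 280 = 2^3 · 5 · 7.
In a cyclic group of order 280, there are φ(d) elements of order d for each divisor d of 280, and zero for non-divisors.
Since 171 ∤ 280, the count is 0.

0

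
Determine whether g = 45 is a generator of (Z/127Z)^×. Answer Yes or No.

φ(127) = 127 − 1 = 126 = 2 · 3^2 · 7.
It suffices to check that the order of 45 is not a proper divisor of 126: compute 45^(126/q) for q ∈ {2, 3, 7}.
45^63 ≡ 126 (mod 127)  [q = 2: ≢ 1 ✓]
45^42 ≡ 19 (mod 127)  [q = 3: ≢ 1 ✓]
45^18 ≡ 8 (mod 127)  [q = 7: ≢ 1 ✓]
All checks pass, so 45 has order 126 and is a primitive root modulo 127.

Yes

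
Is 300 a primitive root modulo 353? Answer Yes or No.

Yes

φ(353) = 353 − 1 = 352 = 2^5 · 11.
Test 300^(352/q) mod 353 for each prime factor q of 352:
300^176 ≡ 352 (mod 353)  [q = 2: ≢ 1 ✓]
300^32 ≡ 140 (mod 353)  [q = 11: ≢ 1 ✓]
All checks pass, so 300 has order 352 and is a primitive root modulo 353.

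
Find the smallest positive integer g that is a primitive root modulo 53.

2

φ(53) = 53 − 1 = 52 = 2^2 · 13.
g is a primitive root iff g^(52/q) ≢ 1 (mod 53) for each prime q ∈ {2, 13}.
g = 2: 2^26 ≡ 52; 2^4 ≡ 16 — none is 1, so 2 is a primitive root.
The smallest primitive root modulo 53 is 2.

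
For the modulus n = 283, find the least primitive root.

φ(283) = 283 − 1 = 282 = 2 · 3 · 47.
Test candidates g = 2, 3, … against the prime factors q ∈ {2, 3, 47} of φ(283): g is a generator iff g^(282/q) ≢ 1 for every such q.
g = 2: 2^141 ≡ 282; 2^94 ≡ 1 — hits 1, so not a primitive root.
g = 3: 3^141 ≡ 282; 3^94 ≡ 238; 3^6 ≡ 163 — none is 1, so 3 is a primitive root.
Hence the least primitive root of 283 is 3.

3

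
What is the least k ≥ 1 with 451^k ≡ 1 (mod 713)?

330

ord(451) | φ(713) = φ(23·31) = (23−1)·(31−1) = 22·30 = 660 = 2^2 · 3 · 5 · 11.
Divisors of 660: 1, 2, 3, 4, 5, 6, 10, 11, 12, 15, 20, 22, 30, 33, 44, 55, 60, 66, 110, 132, 165, 220, 330, 660.
Evaluate successive powers at the divisors of 660:
451^1 ≡ 451 (mod 713)
451^2 ≡ 196 (mod 713)
451^3 ≡ 697 (mod 713)
451^4 ≡ 627 (mod 713)
451^5 ≡ 429 (mod 713)
451^6 ≡ 256 (mod 713)
451^10 ≡ 87 (mod 713)
451^11 ≡ 22 (mod 713)
451^12 ≡ 653 (mod 713)
451^15 ≡ 247 (mod 713)
451^20 ≡ 439 (mod 713)
451^22 ≡ 484 (mod 713)
451^30 ≡ 404 (mod 713)
451^33 ≡ 666 (mod 713)
451^44 ≡ 392 (mod 713)
451^55 ≡ 68 (mod 713)
451^60 ≡ 652 (mod 713)
451^66 ≡ 70 (mod 713)
451^110 ≡ 346 (mod 713)
451^132 ≡ 622 (mod 713)
451^165 ≡ 712 (mod 713)
451^220 ≡ 645 (mod 713)
451^330 ≡ 1 (mod 713) ✓
The smallest such exponent is 330, so the order of 451 is 330.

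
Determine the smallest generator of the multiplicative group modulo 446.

3

φ(446) = φ(2)·φ(223) = 1·222 = 222 = 2 · 3 · 37.
Test candidates g = 2, 3, … against the prime factors q ∈ {2, 3, 37} of φ(446): g is a generator iff g^(222/q) ≢ 1 for every such q.
g = 2: gcd(2, 446) = 2 > 1, not a unit — skip.
g = 3: 3^111 ≡ 445; 3^74 ≡ 183; 3^6 ≡ 283 — none is 1, so 3 is a primitive root.
Hence the least primitive root of 446 is 3.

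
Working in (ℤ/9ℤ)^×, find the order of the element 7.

3

Since 7 ∈ (Z/9Z)^×, its order divides φ(9) = φ(3^2) = 3·(3−1) = 6 = 2 · 3.
Divisors of 6: 1, 2, 3, 6.
Evaluate successive powers at the divisors of 6:
7^1 ≡ 7
7^2 ≡ 4
7^3 ≡ 1
Therefore the multiplicative order of 7 modulo 9 is 3.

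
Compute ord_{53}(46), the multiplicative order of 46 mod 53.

13

Since 46 ∈ (Z/53Z)^×, its order divides φ(53) = 53 − 1 = 52 = 2^2 · 13.
Divisors of 52: 1, 2, 4, 13, 26, 52.
Test each divisor d:
46^1 ≡ 46 (mod 53)
46^2 ≡ 49 (mod 53)
46^4 ≡ 16 (mod 53)
46^13 ≡ 1 (mod 53) ✓
Therefore the multiplicative order of 46 modulo 53 is 13.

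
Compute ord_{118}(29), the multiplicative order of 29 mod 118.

Since 29 ∈ (Z/118Z)^×, its order divides φ(118) = φ(2)·φ(59) = 1·58 = 58 = 2 · 29.
Divisors of 58: 1, 2, 29, 58.
Check 29^d mod 118 for each divisor in increasing order:
29^1 ≡ 29 (mod 118)
29^2 ≡ 15 (mod 118)
29^29 ≡ 1 (mod 118) ✓
The smallest such exponent is 29, so the order of 29 is 29.

29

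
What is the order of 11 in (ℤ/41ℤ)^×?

40

ord(11) | φ(41) = 41 − 1 = 40 = 2^3 · 5.
Divisors of 40: 1, 2, 4, 5, 8, 10, 20, 40.
Check 11^d mod 41 for each divisor in increasing order:
11^1 ≡ 11 (mod 41)
11^2 ≡ 39 (mod 41)
11^4 ≡ 4 (mod 41)
11^5 ≡ 3 (mod 41)
11^8 ≡ 16 (mod 41)
11^10 ≡ 9 (mod 41)
11^20 ≡ 40 (mod 41)
11^40 ≡ 1 (mod 41) ✓
Therefore the multiplicative order of 11 modulo 41 is 40.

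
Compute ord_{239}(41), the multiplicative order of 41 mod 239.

Since 41 ∈ (Z/239Z)^×, its order divides φ(239) = 239 − 1 = 238 = 2 · 7 · 17.
Divisors of 238: 1, 2, 7, 14, 17, 34, 119, 238.
Check 41^d mod 239 for each divisor in increasing order:
41^1 ≡ 41 (mod 239)
41^2 ≡ 8 (mod 239)
41^7 ≡ 199 (mod 239)
41^14 ≡ 166 (mod 239)
41^17 ≡ 195 (mod 239)
41^34 ≡ 24 (mod 239)
41^119 ≡ 238 (mod 239)
41^238 ≡ 1 (mod 239) ✓
Hence ord(41) = 238.

238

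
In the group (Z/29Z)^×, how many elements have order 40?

0

φ(29) = 29 − 1 = 28 = 2^2 · 7.
(Z/29Z)^× is cyclic (|G| = 28); a cyclic group of order m has exactly φ(d) elements of each order d | m, and none otherwise.
40 does not divide 28, so no element of (Z/29Z)^× has order 40.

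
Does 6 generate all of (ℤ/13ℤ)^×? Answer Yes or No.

Yes

φ(13) = 13 − 1 = 12 = 2^2 · 3.
It suffices to check that the order of 6 is not a proper divisor of 12: compute 6^(12/q) for q ∈ {2, 3}.
6^6 ≡ 12 (mod 13)  [q = 2: ≢ 1 ✓]
6^4 ≡ 9 (mod 13)  [q = 3: ≢ 1 ✓]
Every test exponent gives a nontrivial residue, hence 6 generates the full group.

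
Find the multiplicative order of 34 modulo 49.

14

ord(34) | φ(49) = φ(7^2) = 7·(7−1) = 42 = 2 · 3 · 7.
Divisors of 42: 1, 2, 3, 6, 7, 14, 21, 42.
Compute 34^d (mod 49) for the divisors d until we hit 1:
34^1 ≡ 34 (mod 49)
34^2 ≡ 29 (mod 49)
34^3 ≡ 6 (mod 49)
34^6 ≡ 36 (mod 49)
34^7 ≡ 48 (mod 49)
34^14 ≡ 1 (mod 49) ✓
Hence ord(34) = 14.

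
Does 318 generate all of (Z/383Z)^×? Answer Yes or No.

Yes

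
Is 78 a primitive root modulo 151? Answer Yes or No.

No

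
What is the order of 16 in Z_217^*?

15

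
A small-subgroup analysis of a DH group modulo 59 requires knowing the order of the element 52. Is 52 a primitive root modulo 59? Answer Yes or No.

Yes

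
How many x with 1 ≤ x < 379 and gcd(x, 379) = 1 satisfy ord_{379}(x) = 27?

18

φ(379) = 379 − 1 = 378 = 2 · 3^3 · 7.
(Z/379Z)^× is cyclic (|G| = 378); a cyclic group of order m has exactly φ(d) elements of each order d | m, and none otherwise.
27 = 3^3 divides 378, and φ(27) = 18.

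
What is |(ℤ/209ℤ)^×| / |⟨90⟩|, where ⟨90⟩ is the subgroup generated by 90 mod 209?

Since 90 ∈ (Z/209Z)^×, its order divides φ(209) = φ(11·19) = (11−1)·(19−1) = 10·18 = 180 = 2^2 · 3^2 · 5.
Divisors of 180: 1, 2, 3, 4, 5, 6, 9, 10, 12, 15, 18, 20, 30, 36, 45, 60, 90, 180.
Compute 90^d (mod 209) for the divisors d until we hit 1:
90^1 ≡ 90 (mod 209)
90^2 ≡ 158 (mod 209)
90^3 ≡ 8 (mod 209)
90^4 ≡ 93 (mod 209)
90^5 ≡ 10 (mod 209)
90^6 ≡ 64 (mod 209)
90^9 ≡ 94 (mod 209)
90^10 ≡ 100 (mod 209)
90^12 ≡ 125 (mod 209)
90^15 ≡ 164 (mod 209)
90^18 ≡ 58 (mod 209)
90^20 ≡ 177 (mod 209)
90^30 ≡ 144 (mod 209)
90^36 ≡ 20 (mod 209)
90^45 ≡ 208 (mod 209)
90^60 ≡ 45 (mod 209)
90^90 ≡ 1 (mod 209) ✓
The order of 90 is 90, so the subgroup it generates has 90 elements.
The index is φ(209) / ord(90) = 180 / 90 = 2.

2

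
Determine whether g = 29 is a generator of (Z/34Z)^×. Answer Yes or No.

φ(34) = φ(2)·φ(17) = 1·16 = 16 = 2^4.
Test 29^(16/q) mod 34 for each prime factor q of 16:
29^8 ≡ 33 (mod 34)  [q = 2: ≢ 1 ✓]
Every test exponent gives a nontrivial residue, hence 29 generates the full group.

Yes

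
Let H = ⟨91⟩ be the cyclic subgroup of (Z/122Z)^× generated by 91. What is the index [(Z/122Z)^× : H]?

1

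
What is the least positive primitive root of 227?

2

φ(227) = 227 − 1 = 226 = 2 · 113.
g is a primitive root iff g^(226/q) ≢ 1 (mod 227) for each prime q ∈ {2, 113}.
g = 2: 2^113 ≡ 226; 2^2 ≡ 4 — none is 1, so 2 is a primitive root.
So 2 is the smallest generator of (Z/227Z)^×.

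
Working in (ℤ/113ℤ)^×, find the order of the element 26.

56

Since 26 ∈ (Z/113Z)^×, its order divides φ(113) = 113 − 1 = 112 = 2^4 · 7.
Divisors of 112: 1, 2, 4, 7, 8, 14, 16, 28, 56, 112.
Check 26^d mod 113 for each divisor in increasing order:
26^1 ≡ 26
26^2 ≡ 111
26^4 ≡ 4
26^7 ≡ 18
26^8 ≡ 16
26^14 ≡ 98
26^16 ≡ 30
26^28 ≡ 112
26^56 ≡ 1
Hence ord(26) = 56.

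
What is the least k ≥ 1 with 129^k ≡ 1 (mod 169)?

By Lagrange's theorem, ord_169(129) divides φ(169) = φ(13^2) = 13·(13−1) = 156 = 2^2 · 3 · 13.
Divisors of 156: 1, 2, 3, 4, 6, 12, 13, 26, 39, 52, 78, 156.
Compute 129^d (mod 169) for the divisors d until we hit 1:
129^1 ≡ 129 (mod 169)
129^2 ≡ 79 (mod 169)
129^3 ≡ 51 (mod 169)
129^4 ≡ 157 (mod 169)
129^6 ≡ 66 (mod 169)
129^12 ≡ 131 (mod 169)
129^13 ≡ 168 (mod 169)
129^26 ≡ 1 (mod 169) ✓
So ord_169(129) = 26.

26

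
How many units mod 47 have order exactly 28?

φ(47) = 47 − 1 = 46 = 2 · 23.
Since (Z/47Z)^× is cyclic of order 46, the number of elements of order d is φ(d) when d | 46 and 0 otherwise.
Here 46 is not a multiple of 28, so there are no elements of order 28.

0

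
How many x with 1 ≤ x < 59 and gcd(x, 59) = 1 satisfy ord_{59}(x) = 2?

φ(59) = 59 − 1 = 58 = 2 · 29.
In a cyclic group of order 58, there are φ(d) elements of order d for each divisor d of 58, and zero for non-divisors.
2 | 58, and φ(2) = 2 − 1 = 1.

1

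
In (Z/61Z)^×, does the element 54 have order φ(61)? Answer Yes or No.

φ(61) = 61 − 1 = 60 = 2^2 · 3 · 5.
Test 54^(60/q) mod 61 for each prime factor q of 60:
54^30 ≡ 60 (mod 61)  [q = 2: ≢ 1 ✓]
54^20 ≡ 47 (mod 61)  [q = 3: ≢ 1 ✓]
54^12 ≡ 34 (mod 61)  [q = 5: ≢ 1 ✓]
Every test exponent gives a nontrivial residue, hence 54 generates the full group.

Yes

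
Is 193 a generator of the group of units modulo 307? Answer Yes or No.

φ(307) = 307 − 1 = 306 = 2 · 3^2 · 17.
Test 193^(306/q) mod 307 for each prime factor q of 306:
193^153 ≡ 306 (mod 307)  [q = 2: ≢ 1 ✓]
193^102 ≡ 1 (mod 307)  [q = 3: ≡ 1 ✗]
193^18 ≡ 114 (mod 307)  [q = 17: ≢ 1 ✓]
Since 193^102 ≡ 1, the order of 193 divides 102 < 306, so 193 is not a primitive root.

No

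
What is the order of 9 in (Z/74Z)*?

By Lagrange's theorem, ord_74(9) divides φ(74) = φ(2)·φ(37) = 1·36 = 36 = 2^2 · 3^2.
Divisors of 36: 1, 2, 3, 4, 6, 9, 12, 18, 36.
Test each divisor d:
9^1 ≡ 9 (mod 74)
9^2 ≡ 7 (mod 74)
9^3 ≡ 63 (mod 74)
9^4 ≡ 49 (mod 74)
9^6 ≡ 47 (mod 74)
9^9 ≡ 1 (mod 74) ✓
The smallest such exponent is 9, so the order of 9 is 9.

9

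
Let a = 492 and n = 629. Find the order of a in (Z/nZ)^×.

6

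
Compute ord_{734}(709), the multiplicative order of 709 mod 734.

Since 709 ∈ (Z/734Z)^×, its order divides φ(734) = φ(2)·φ(367) = 1·366 = 366 = 2 · 3 · 61.
Divisors of 366: 1, 2, 3, 6, 61, 122, 183, 366.
Compute 709^d (mod 734) for the divisors d until we hit 1:
709^1 ≡ 709
709^2 ≡ 625
709^3 ≡ 523
709^6 ≡ 481
709^61 ≡ 733
709^122 ≡ 1
So ord_734(709) = 122.

122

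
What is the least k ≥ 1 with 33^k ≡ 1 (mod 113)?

ord(33) | φ(113) = 113 − 1 = 112 = 2^4 · 7.
Divisors of 112: 1, 2, 4, 7, 8, 14, 16, 28, 56, 112.
Compute 33^d (mod 113) for the divisors d until we hit 1:
33^1 ≡ 33 (mod 113)
33^2 ≡ 72 (mod 113)
33^4 ≡ 99 (mod 113)
33^7 ≡ 71 (mod 113)
33^8 ≡ 83 (mod 113)
33^14 ≡ 69 (mod 113)
33^16 ≡ 109 (mod 113)
33^28 ≡ 15 (mod 113)
33^56 ≡ 112 (mod 113)
33^112 ≡ 1 (mod 113) ✓
Hence ord(33) = 112.

112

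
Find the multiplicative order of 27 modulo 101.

By Lagrange's theorem, ord_101(27) divides φ(101) = 101 − 1 = 100 = 2^2 · 5^2.
Divisors of 100: 1, 2, 4, 5, 10, 20, 25, 50, 100.
Compute 27^d (mod 101) for the divisors d until we hit 1:
27^1 ≡ 27 (mod 101)
27^2 ≡ 22 (mod 101)
27^4 ≡ 80 (mod 101)
27^5 ≡ 39 (mod 101)
27^10 ≡ 6 (mod 101)
27^20 ≡ 36 (mod 101)
27^25 ≡ 91 (mod 101)
27^50 ≡ 100 (mod 101)
27^100 ≡ 1 (mod 101) ✓
The smallest such exponent is 100, so the order of 27 is 100.

100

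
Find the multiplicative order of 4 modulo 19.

9

The order of 4 must divide φ(19) = 19 − 1 = 18 = 2 · 3^2.
Divisors of 18: 1, 2, 3, 6, 9, 18.
Compute 4^d (mod 19) for the divisors d until we hit 1:
4^1 ≡ 4
4^2 ≡ 16
4^3 ≡ 7
4^6 ≡ 11
4^9 ≡ 1
The smallest such exponent is 9, so the order of 4 is 9.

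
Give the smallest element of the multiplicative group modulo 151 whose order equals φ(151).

φ(151) = 151 − 1 = 150 = 2 · 3 · 5^2.
g is a primitive root iff g^(150/q) ≢ 1 (mod 151) for each prime q ∈ {2, 3, 5}.
g = 2: 2^75 ≡ 1 — hits 1, so not a primitive root.
g = 3: 3^75 ≡ 150; 3^50 ≡ 1 — hits 1, so not a primitive root.
g = 4: 4^75 ≡ 1 — hits 1, so not a primitive root.
g = 5: 5^75 ≡ 1 — hits 1, so not a primitive root.
g = 6: 6^75 ≡ 150; 6^50 ≡ 32; 6^30 ≡ 59 — none is 1, so 6 is a primitive root.
So 6 is the smallest generator of (Z/151Z)^×.

6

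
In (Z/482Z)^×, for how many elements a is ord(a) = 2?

φ(482) = φ(2)·φ(241) = 1·240 = 240 = 2^4 · 3 · 5.
(Z/482Z)^× is cyclic (|G| = 240); a cyclic group of order m has exactly φ(d) elements of each order d | m, and none otherwise.
2 | 240, and φ(2) = 2 − 1 = 1.

1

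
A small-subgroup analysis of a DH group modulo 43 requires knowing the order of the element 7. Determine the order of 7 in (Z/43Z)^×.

By Lagrange's theorem, ord_43(7) divides φ(43) = 43 − 1 = 42 = 2 · 3 · 7.
Divisors of 42: 1, 2, 3, 6, 7, 14, 21, 42.
Compute 7^d (mod 43) for the divisors d until we hit 1:
7^1 ≡ 7 (mod 43)
7^2 ≡ 6 (mod 43)
7^3 ≡ 42 (mod 43)
7^6 ≡ 1 (mod 43) ✓
Therefore the multiplicative order of 7 modulo 43 is 6.

6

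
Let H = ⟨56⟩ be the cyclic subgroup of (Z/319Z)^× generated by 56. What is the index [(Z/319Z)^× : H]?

By Lagrange's theorem, ord_319(56) divides φ(319) = φ(11·29) = (11−1)·(29−1) = 10·28 = 280 = 2^3 · 5 · 7.
Divisors of 280: 1, 2, 4, 5, 7, 8, 10, 14, 20, 28, 35, 40, 56, 70, 140, 280.
Check 56^d mod 319 for each divisor in increasing order:
56^1 ≡ 56
56^2 ≡ 265
56^4 ≡ 45
56^5 ≡ 287
56^7 ≡ 133
56^8 ≡ 111
56^10 ≡ 67
56^14 ≡ 144
56^20 ≡ 23
56^28 ≡ 1
So ord_319(56) = 28, hence |⟨56⟩| = 28.
Index = |(Z/319Z)^×| / |⟨56⟩| = 280 / 28 = 10.

10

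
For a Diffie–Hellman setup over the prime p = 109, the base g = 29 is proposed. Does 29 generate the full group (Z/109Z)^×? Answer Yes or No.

No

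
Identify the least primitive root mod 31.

3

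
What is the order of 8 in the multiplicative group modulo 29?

By Lagrange's theorem, ord_29(8) divides φ(29) = 29 − 1 = 28 = 2^2 · 7.
Divisors of 28: 1, 2, 4, 7, 14, 28.
Test each divisor d:
8^1 ≡ 8
8^2 ≡ 6
8^4 ≡ 7
8^7 ≡ 17
8^14 ≡ 28
8^28 ≡ 1
The smallest such exponent is 28, so the order of 8 is 28.

28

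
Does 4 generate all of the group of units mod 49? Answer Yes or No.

φ(49) = φ(7^2) = 7·(7−1) = 42 = 2 · 3 · 7.
Test 4^(42/q) mod 49 for each prime factor q of 42:
4^21 ≡ 1 (mod 49)  [q = 2: ≡ 1 ✗]
4^14 ≡ 30 (mod 49)  [q = 3: ≢ 1 ✓]
4^6 ≡ 29 (mod 49)  [q = 7: ≢ 1 ✓]
Since 4^21 ≡ 1, the order of 4 divides 21 < 42, so 4 is not a primitive root.

No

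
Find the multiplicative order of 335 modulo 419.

418

ord(335) | φ(419) = 419 − 1 = 418 = 2 · 11 · 19.
Divisors of 418: 1, 2, 11, 19, 22, 38, 209, 418.
Evaluate successive powers at the divisors of 418:
335^1 ≡ 335 (mod 419)
335^2 ≡ 352 (mod 419)
335^11 ≡ 220 (mod 419)
335^19 ≡ 360 (mod 419)
335^22 ≡ 215 (mod 419)
335^38 ≡ 129 (mod 419)
335^209 ≡ 418 (mod 419)
335^418 ≡ 1 (mod 419) ✓
The smallest such exponent is 418, so the order of 335 is 418.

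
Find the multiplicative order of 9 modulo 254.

63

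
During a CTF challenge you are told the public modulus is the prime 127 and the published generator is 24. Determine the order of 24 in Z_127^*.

By Lagrange's theorem, ord_127(24) divides φ(127) = 127 − 1 = 126 = 2 · 3^2 · 7.
Divisors of 126: 1, 2, 3, 6, 7, 9, 14, 18, 21, 42, 63, 126.
Test each divisor d:
24^1 ≡ 24
24^2 ≡ 68
24^3 ≡ 108
24^6 ≡ 107
24^7 ≡ 28
24^9 ≡ 126
24^14 ≡ 22
24^18 ≡ 1
So ord_127(24) = 18.

18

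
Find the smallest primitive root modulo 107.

2

φ(107) = 107 − 1 = 106 = 2 · 53.
g is a primitive root iff g^(106/q) ≢ 1 (mod 107) for each prime q ∈ {2, 53}.
g = 2: 2^53 ≡ 106; 2^2 ≡ 4 — none is 1, so 2 is a primitive root.
So 2 is the smallest generator of (Z/107Z)^×.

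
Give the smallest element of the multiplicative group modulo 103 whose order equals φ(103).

5

φ(103) = 103 − 1 = 102 = 2 · 3 · 17.
Test candidates g = 2, 3, … against the prime factors q ∈ {2, 3, 17} of φ(103): g is a generator iff g^(102/q) ≢ 1 for every such q.
g = 2: 2^51 ≡ 1 — hits 1, so not a primitive root.
g = 3: 3^51 ≡ 102; 3^34 ≡ 1 — hits 1, so not a primitive root.
g = 4: 4^51 ≡ 1 — hits 1, so not a primitive root.
g = 5: 5^51 ≡ 102; 5^34 ≡ 56; 5^6 ≡ 72 — none is 1, so 5 is a primitive root.
The smallest primitive root modulo 103 is 5.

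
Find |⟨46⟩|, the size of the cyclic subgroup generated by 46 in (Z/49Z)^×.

21

ord(46) | φ(49) = φ(7^2) = 7·(7−1) = 42 = 2 · 3 · 7.
Divisors of 42: 1, 2, 3, 6, 7, 14, 21, 42.
Test each divisor d:
46^1 ≡ 46 (mod 49)
46^2 ≡ 9 (mod 49)
46^3 ≡ 22 (mod 49)
46^6 ≡ 43 (mod 49)
46^7 ≡ 18 (mod 49)
46^14 ≡ 30 (mod 49)
46^21 ≡ 1 (mod 49) ✓
Hence ord(46) = 21.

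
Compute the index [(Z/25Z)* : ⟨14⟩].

The order of 14 must divide φ(25) = φ(5^2) = 5·(5−1) = 20 = 2^2 · 5.
Divisors of 20: 1, 2, 4, 5, 10, 20.
Evaluate successive powers at the divisors of 20:
14^1 ≡ 14 (mod 25)
14^2 ≡ 21 (mod 25)
14^4 ≡ 16 (mod 25)
14^5 ≡ 24 (mod 25)
14^10 ≡ 1 (mod 25) ✓
So ord_25(14) = 10, hence |⟨14⟩| = 10.
Index = |(Z/25Z)^×| / |⟨14⟩| = 20 / 10 = 2.

2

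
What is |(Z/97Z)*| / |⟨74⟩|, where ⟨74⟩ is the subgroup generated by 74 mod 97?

1

By Lagrange's theorem, ord_97(74) divides φ(97) = 97 − 1 = 96 = 2^5 · 3.
Divisors of 96: 1, 2, 3, 4, 6, 8, 12, 16, 24, 32, 48, 96.
Compute 74^d (mod 97) for the divisors d until we hit 1:
74^1 ≡ 74
74^2 ≡ 44
74^3 ≡ 55
74^4 ≡ 93
74^6 ≡ 18
74^8 ≡ 16
74^12 ≡ 33
74^16 ≡ 62
74^24 ≡ 22
74^32 ≡ 61
74^48 ≡ 96
74^96 ≡ 1
The order of 74 is 96, so the subgroup it generates has 96 elements.
[(Z/97Z)^× : ⟨74⟩] = 96/96 = 1.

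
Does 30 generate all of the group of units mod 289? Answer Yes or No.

φ(289) = φ(17^2) = 17·(17−1) = 272 = 2^4 · 17.
30 is a primitive root mod 289 iff 30^(φ(289)/q) ≢ 1 for every prime q | φ(289), i.e. q ∈ {2, 17}.
30^136 ≡ 1 (mod 289)  [q = 2: ≡ 1 ✗]
30^16 ≡ 18 (mod 289)  [q = 17: ≢ 1 ✓]
30^136 ≡ 1 shows ord(30) | 136, strictly less than φ(289); not a primitive root.

No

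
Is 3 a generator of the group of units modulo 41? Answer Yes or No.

No

φ(41) = 41 − 1 = 40 = 2^3 · 5.
It suffices to check that the order of 3 is not a proper divisor of 40: compute 3^(40/q) for q ∈ {2, 5}.
3^20 ≡ 40 (mod 41)  [q = 2: ≢ 1 ✓]
3^8 ≡ 1 (mod 41)  [q = 5: ≡ 1 ✗]
The check at q = 5 fails, so 3 generates a proper subgroup.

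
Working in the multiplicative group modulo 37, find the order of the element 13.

Since 13 ∈ (Z/37Z)^×, its order divides φ(37) = 37 − 1 = 36 = 2^2 · 3^2.
Divisors of 36: 1, 2, 3, 4, 6, 9, 12, 18, 36.
Test each divisor d:
13^1 ≡ 13
13^2 ≡ 21
13^3 ≡ 14
13^4 ≡ 34
13^6 ≡ 11
13^9 ≡ 6
13^12 ≡ 10
13^18 ≡ 36
13^36 ≡ 1
Hence ord(13) = 36.

36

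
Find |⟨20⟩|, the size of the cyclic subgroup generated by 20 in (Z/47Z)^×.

The order of 20 must divide φ(47) = 47 − 1 = 46 = 2 · 23.
Divisors of 46: 1, 2, 23, 46.
Compute 20^d (mod 47) for the divisors d until we hit 1:
20^1 ≡ 20 (mod 47)
20^2 ≡ 24 (mod 47)
20^23 ≡ 46 (mod 47)
20^46 ≡ 1 (mod 47) ✓
Hence ord(20) = 46.

46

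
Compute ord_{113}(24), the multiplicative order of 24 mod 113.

112

Since 24 ∈ (Z/113Z)^×, its order divides φ(113) = 113 − 1 = 112 = 2^4 · 7.
Divisors of 112: 1, 2, 4, 7, 8, 14, 16, 28, 56, 112.
Test each divisor d:
24^1 ≡ 24
24^2 ≡ 11
24^4 ≡ 8
24^7 ≡ 78
24^8 ≡ 64
24^14 ≡ 95
24^16 ≡ 28
24^28 ≡ 98
24^56 ≡ 112
24^112 ≡ 1
Hence ord(24) = 112.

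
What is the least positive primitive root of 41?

6

φ(41) = 41 − 1 = 40 = 2^3 · 5.
g is a primitive root iff g^(40/q) ≢ 1 (mod 41) for each prime q ∈ {2, 5}.
g = 2: 2^20 ≡ 1 — hits 1, so not a primitive root.
g = 3: 3^20 ≡ 40; 3^8 ≡ 1 — hits 1, so not a primitive root.
g = 4: 4^20 ≡ 1 — hits 1, so not a primitive root.
g = 5: 5^20 ≡ 1 — hits 1, so not a primitive root.
g = 6: 6^20 ≡ 40; 6^8 ≡ 10 — none is 1, so 6 is a primitive root.
The smallest primitive root modulo 41 is 6.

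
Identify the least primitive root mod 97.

φ(97) = 97 − 1 = 96 = 2^5 · 3.
g is a primitive root iff g^(96/q) ≢ 1 (mod 97) for each prime q ∈ {2, 3}.
g = 2: 2^48 ≡ 1 — hits 1, so not a primitive root.
g = 3: 3^48 ≡ 1 — hits 1, so not a primitive root.
g = 4: 4^48 ≡ 1 — hits 1, so not a primitive root.
g = 5: 5^48 ≡ 96; 5^32 ≡ 35 — none is 1, so 5 is a primitive root.
Hence the least primitive root of 97 is 5.

5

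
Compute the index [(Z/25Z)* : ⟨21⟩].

By Lagrange's theorem, ord_25(21) divides φ(25) = φ(5^2) = 5·(5−1) = 20 = 2^2 · 5.
Divisors of 20: 1, 2, 4, 5, 10, 20.
Check 21^d mod 25 for each divisor in increasing order:
21^1 ≡ 21
21^2 ≡ 16
21^4 ≡ 6
21^5 ≡ 1
The order of 21 is 5, so the subgroup it generates has 5 elements.
[(Z/25Z)^× : ⟨21⟩] = 20/5 = 4.

4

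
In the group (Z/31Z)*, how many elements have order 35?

φ(31) = 31 − 1 = 30 = 2 · 3 · 5.
(Z/31Z)^× is cyclic (|G| = 30); a cyclic group of order m has exactly φ(d) elements of each order d | m, and none otherwise.
35 does not divide 30, so no element of (Z/31Z)^× has order 35.

0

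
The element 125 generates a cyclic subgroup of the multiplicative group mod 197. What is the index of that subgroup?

Since 125 ∈ (Z/197Z)^×, its order divides φ(197) = 197 − 1 = 196 = 2^2 · 7^2.
Divisors of 196: 1, 2, 4, 7, 14, 28, 49, 98, 196.
Compute 125^d (mod 197) for the divisors d until we hit 1:
125^1 ≡ 125
125^2 ≡ 62
125^4 ≡ 101
125^7 ≡ 69
125^14 ≡ 33
125^28 ≡ 104
125^49 ≡ 14
125^98 ≡ 196
125^196 ≡ 1
The order of 125 is 196, so the subgroup it generates has 196 elements.
The index is φ(197) / ord(125) = 196 / 196 = 1.

1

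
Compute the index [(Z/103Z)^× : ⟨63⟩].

By Lagrange's theorem, ord_103(63) divides φ(103) = 103 − 1 = 102 = 2 · 3 · 17.
Divisors of 102: 1, 2, 3, 6, 17, 34, 51, 102.
Evaluate successive powers at the divisors of 102:
63^1 ≡ 63 (mod 103)
63^2 ≡ 55 (mod 103)
63^3 ≡ 66 (mod 103)
63^6 ≡ 30 (mod 103)
63^17 ≡ 46 (mod 103)
63^34 ≡ 56 (mod 103)
63^51 ≡ 1 (mod 103) ✓
So ord_103(63) = 51, hence |⟨63⟩| = 51.
The index is φ(103) / ord(63) = 102 / 51 = 2.

2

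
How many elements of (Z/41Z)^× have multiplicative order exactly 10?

φ(41) = 41 − 1 = 40 = 2^3 · 5.
(Z/41Z)^× is cyclic (|G| = 40); a cyclic group of order m has exactly φ(d) elements of each order d | m, and none otherwise.
10 = 2 · 5 divides 40, and φ(10) = 4.

4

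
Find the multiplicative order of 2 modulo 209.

90

ord(2) | φ(209) = φ(11·19) = (11−1)·(19−1) = 10·18 = 180 = 2^2 · 3^2 · 5.
Divisors of 180: 1, 2, 3, 4, 5, 6, 9, 10, 12, 15, 18, 20, 30, 36, 45, 60, 90, 180.
Check 2^d mod 209 for each divisor in increasing order:
2^1 ≡ 2 (mod 209)
2^2 ≡ 4 (mod 209)
2^3 ≡ 8 (mod 209)
2^4 ≡ 16 (mod 209)
2^5 ≡ 32 (mod 209)
2^6 ≡ 64 (mod 209)
2^9 ≡ 94 (mod 209)
2^10 ≡ 188 (mod 209)
2^12 ≡ 125 (mod 209)
2^15 ≡ 164 (mod 209)
2^18 ≡ 58 (mod 209)
2^20 ≡ 23 (mod 209)
2^30 ≡ 144 (mod 209)
2^36 ≡ 20 (mod 209)
2^45 ≡ 208 (mod 209)
2^60 ≡ 45 (mod 209)
2^90 ≡ 1 (mod 209) ✓
Hence ord(2) = 90.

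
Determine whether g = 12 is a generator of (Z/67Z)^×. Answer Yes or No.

Yes

φ(67) = 67 − 1 = 66 = 2 · 3 · 11.
An element g generates (Z/67Z)^× iff g^(66/q) ≢ 1 (mod 67) for each prime q ∈ {2, 3, 11}.
12^33 ≡ 66 (mod 67)  [q = 2: ≢ 1 ✓]
12^22 ≡ 29 (mod 67)  [q = 3: ≢ 1 ✓]
12^6 ≡ 62 (mod 67)  [q = 11: ≢ 1 ✓]
Every test exponent gives a nontrivial residue, hence 12 generates the full group.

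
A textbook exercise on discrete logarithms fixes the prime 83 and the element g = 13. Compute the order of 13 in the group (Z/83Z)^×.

82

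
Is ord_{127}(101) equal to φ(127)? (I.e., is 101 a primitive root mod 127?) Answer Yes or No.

φ(127) = 127 − 1 = 126 = 2 · 3^2 · 7.
It suffices to check that the order of 101 is not a proper divisor of 126: compute 101^(126/q) for q ∈ {2, 3, 7}.
101^63 ≡ 126 (mod 127)  [q = 2: ≢ 1 ✓]
101^42 ≡ 107 (mod 127)  [q = 3: ≢ 1 ✓]
101^18 ≡ 8 (mod 127)  [q = 7: ≢ 1 ✓]
None equal 1, so ord_127(101) = 126: 101 is a primitive root.

Yes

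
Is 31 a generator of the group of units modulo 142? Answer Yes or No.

Yes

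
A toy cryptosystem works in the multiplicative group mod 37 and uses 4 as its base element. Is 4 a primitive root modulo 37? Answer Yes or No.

No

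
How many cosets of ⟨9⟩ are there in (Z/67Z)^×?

6

Since 9 ∈ (Z/67Z)^×, its order divides φ(67) = 67 − 1 = 66 = 2 · 3 · 11.
Divisors of 66: 1, 2, 3, 6, 11, 22, 33, 66.
Test each divisor d:
9^1 ≡ 9 (mod 67)
9^2 ≡ 14 (mod 67)
9^3 ≡ 59 (mod 67)
9^6 ≡ 64 (mod 67)
9^11 ≡ 1 (mod 67) ✓
So ord_67(9) = 11, hence |⟨9⟩| = 11.
The index is φ(67) / ord(9) = 66 / 11 = 6.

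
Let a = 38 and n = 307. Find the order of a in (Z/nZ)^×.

ord(38) | φ(307) = 307 − 1 = 306 = 2 · 3^2 · 17.
Divisors of 306: 1, 2, 3, 6, 9, 17, 18, 34, 51, 102, 153, 306.
Compute 38^d (mod 307) for the divisors d until we hit 1:
38^1 ≡ 38
38^2 ≡ 216
38^3 ≡ 226
38^6 ≡ 114
38^9 ≡ 283
38^17 ≡ 306
38^18 ≡ 269
38^34 ≡ 1
Hence ord(38) = 34.

34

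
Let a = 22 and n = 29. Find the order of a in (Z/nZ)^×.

14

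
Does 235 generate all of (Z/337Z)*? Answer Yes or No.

No

φ(337) = 337 − 1 = 336 = 2^4 · 3 · 7.
It suffices to check that the order of 235 is not a proper divisor of 336: compute 235^(336/q) for q ∈ {2, 3, 7}.
235^168 ≡ 336 (mod 337)  [q = 2: ≢ 1 ✓]
235^112 ≡ 1 (mod 337)  [q = 3: ≡ 1 ✗]
235^48 ≡ 79 (mod 337)  [q = 7: ≢ 1 ✓]
Since 235^112 ≡ 1, the order of 235 divides 112 < 336, so 235 is not a primitive root.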